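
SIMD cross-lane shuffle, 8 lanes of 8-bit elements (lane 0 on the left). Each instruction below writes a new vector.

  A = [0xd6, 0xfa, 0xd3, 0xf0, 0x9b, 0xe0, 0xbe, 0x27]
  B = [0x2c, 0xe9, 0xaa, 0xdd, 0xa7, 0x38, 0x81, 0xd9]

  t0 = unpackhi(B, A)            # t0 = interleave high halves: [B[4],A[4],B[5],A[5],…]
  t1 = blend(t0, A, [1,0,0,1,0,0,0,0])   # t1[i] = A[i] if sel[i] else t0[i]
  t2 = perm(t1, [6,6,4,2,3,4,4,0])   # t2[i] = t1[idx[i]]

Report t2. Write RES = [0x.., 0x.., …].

RES = [ 0xd9  0xd9  0x81  0x38  0xf0  0x81  0x81  0xd6 ]

→ t0 |a7|9b|38|e0|81|be|d9|27|
→ t1 |d6|9b|38|f0|81|be|d9|27|
→ t2 |d9|d9|81|38|f0|81|81|d6|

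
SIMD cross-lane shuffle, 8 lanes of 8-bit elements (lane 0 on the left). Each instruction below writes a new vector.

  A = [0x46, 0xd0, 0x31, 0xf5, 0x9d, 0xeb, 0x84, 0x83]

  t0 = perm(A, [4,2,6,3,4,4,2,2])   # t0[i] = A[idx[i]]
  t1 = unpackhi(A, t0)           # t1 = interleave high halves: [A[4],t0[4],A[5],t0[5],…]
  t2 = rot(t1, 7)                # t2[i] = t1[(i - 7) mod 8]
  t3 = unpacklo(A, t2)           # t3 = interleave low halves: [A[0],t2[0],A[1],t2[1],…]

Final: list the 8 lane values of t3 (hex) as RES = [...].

RES = [ 0x46  0x9d  0xd0  0xeb  0x31  0x9d  0xf5  0x84 ]

  t0: 9d 31 84 f5 9d 9d 31 31
  t1: 9d 9d eb 9d 84 31 83 31
  t2: 9d eb 9d 84 31 83 31 9d
  t3: 46 9d d0 eb 31 9d f5 84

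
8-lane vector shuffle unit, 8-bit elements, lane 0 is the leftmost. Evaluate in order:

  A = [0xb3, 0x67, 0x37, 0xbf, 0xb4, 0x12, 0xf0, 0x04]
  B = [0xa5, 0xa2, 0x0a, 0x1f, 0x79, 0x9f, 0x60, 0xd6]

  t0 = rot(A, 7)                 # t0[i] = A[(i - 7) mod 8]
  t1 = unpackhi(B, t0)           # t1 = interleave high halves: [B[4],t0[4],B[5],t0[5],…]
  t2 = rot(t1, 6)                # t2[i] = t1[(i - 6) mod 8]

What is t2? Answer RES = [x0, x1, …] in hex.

RES = [ 0x9f  0xf0  0x60  0x04  0xd6  0xb3  0x79  0x12 ]

  t0: 67 37 bf b4 12 f0 04 b3
  t1: 79 12 9f f0 60 04 d6 b3
  t2: 9f f0 60 04 d6 b3 79 12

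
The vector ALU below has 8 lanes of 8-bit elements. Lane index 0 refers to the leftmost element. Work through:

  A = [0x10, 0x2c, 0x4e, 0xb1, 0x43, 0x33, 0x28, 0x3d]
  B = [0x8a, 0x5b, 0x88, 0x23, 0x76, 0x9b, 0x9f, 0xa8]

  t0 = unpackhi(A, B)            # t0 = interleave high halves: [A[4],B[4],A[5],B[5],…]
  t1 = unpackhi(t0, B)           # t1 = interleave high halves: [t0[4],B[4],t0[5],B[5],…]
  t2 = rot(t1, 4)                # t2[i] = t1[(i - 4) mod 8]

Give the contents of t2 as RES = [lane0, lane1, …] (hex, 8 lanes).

RES = [ 0x3d  0x9f  0xa8  0xa8  0x28  0x76  0x9f  0x9b ]

t0 = [0x43, 0x76, 0x33, 0x9b, 0x28, 0x9f, 0x3d, 0xa8]
t1 = [0x28, 0x76, 0x9f, 0x9b, 0x3d, 0x9f, 0xa8, 0xa8]
t2 = [0x3d, 0x9f, 0xa8, 0xa8, 0x28, 0x76, 0x9f, 0x9b]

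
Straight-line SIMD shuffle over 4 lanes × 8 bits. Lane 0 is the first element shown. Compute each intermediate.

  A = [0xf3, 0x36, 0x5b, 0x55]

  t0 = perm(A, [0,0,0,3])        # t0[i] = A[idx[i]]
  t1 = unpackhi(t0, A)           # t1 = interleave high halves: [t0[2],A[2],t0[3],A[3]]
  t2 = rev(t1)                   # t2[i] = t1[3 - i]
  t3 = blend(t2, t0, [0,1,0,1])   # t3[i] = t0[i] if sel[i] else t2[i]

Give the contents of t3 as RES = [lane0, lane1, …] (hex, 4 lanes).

  t0: f3 f3 f3 55
  t1: f3 5b 55 55
  t2: 55 55 5b f3
  t3: 55 f3 5b 55

RES = [ 0x55  0xf3  0x5b  0x55 ]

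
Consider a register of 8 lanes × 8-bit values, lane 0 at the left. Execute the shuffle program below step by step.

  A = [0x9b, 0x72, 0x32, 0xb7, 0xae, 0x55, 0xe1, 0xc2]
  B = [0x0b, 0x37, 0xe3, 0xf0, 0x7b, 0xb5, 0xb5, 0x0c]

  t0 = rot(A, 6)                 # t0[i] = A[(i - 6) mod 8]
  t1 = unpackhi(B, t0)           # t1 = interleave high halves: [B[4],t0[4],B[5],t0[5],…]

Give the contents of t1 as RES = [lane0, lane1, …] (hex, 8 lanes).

  t0: 32 b7 ae 55 e1 c2 9b 72
  t1: 7b e1 b5 c2 b5 9b 0c 72

RES = [0x7b, 0xe1, 0xb5, 0xc2, 0xb5, 0x9b, 0x0c, 0x72]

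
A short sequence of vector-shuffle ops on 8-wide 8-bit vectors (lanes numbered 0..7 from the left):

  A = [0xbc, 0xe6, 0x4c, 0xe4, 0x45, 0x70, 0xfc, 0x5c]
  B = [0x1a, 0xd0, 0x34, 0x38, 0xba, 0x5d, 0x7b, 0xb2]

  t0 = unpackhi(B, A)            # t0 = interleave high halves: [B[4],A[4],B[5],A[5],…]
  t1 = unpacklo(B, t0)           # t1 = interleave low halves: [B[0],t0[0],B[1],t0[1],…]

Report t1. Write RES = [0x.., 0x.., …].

t0 = [0xba, 0x45, 0x5d, 0x70, 0x7b, 0xfc, 0xb2, 0x5c]
t1 = [0x1a, 0xba, 0xd0, 0x45, 0x34, 0x5d, 0x38, 0x70]

RES = [ 0x1a  0xba  0xd0  0x45  0x34  0x5d  0x38  0x70 ]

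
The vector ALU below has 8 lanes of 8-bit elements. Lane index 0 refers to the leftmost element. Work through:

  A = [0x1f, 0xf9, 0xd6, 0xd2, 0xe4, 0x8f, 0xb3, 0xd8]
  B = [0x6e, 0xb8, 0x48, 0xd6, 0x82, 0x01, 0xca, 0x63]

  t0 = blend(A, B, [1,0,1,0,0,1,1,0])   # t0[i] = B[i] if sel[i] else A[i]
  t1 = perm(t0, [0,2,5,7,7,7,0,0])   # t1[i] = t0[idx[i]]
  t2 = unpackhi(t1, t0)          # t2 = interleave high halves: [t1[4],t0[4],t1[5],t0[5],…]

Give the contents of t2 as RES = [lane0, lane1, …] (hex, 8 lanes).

  t0: 6e f9 48 d2 e4 01 ca d8
  t1: 6e 48 01 d8 d8 d8 6e 6e
  t2: d8 e4 d8 01 6e ca 6e d8

RES = [0xd8, 0xe4, 0xd8, 0x01, 0x6e, 0xca, 0x6e, 0xd8]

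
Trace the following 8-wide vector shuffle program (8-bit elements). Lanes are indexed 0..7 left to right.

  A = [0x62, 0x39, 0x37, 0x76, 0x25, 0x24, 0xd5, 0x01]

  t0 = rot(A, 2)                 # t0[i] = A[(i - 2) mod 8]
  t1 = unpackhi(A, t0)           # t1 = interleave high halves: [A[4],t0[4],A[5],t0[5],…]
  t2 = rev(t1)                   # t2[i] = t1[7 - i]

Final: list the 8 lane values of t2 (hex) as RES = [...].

  t0: d5 01 62 39 37 76 25 24
  t1: 25 37 24 76 d5 25 01 24
  t2: 24 01 25 d5 76 24 37 25

RES = [0x24, 0x01, 0x25, 0xd5, 0x76, 0x24, 0x37, 0x25]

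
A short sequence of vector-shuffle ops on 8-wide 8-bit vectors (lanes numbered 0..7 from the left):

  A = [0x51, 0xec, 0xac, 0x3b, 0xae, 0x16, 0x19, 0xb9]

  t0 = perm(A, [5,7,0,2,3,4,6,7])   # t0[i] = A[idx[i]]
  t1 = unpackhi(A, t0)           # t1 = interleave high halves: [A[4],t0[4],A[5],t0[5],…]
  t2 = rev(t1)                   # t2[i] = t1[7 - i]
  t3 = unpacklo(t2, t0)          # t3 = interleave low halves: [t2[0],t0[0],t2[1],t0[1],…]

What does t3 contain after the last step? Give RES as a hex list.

RES = [ 0xb9  0x16  0xb9  0xb9  0x19  0x51  0x19  0xac ]

  t0: 16 b9 51 ac 3b ae 19 b9
  t1: ae 3b 16 ae 19 19 b9 b9
  t2: b9 b9 19 19 ae 16 3b ae
  t3: b9 16 b9 b9 19 51 19 ac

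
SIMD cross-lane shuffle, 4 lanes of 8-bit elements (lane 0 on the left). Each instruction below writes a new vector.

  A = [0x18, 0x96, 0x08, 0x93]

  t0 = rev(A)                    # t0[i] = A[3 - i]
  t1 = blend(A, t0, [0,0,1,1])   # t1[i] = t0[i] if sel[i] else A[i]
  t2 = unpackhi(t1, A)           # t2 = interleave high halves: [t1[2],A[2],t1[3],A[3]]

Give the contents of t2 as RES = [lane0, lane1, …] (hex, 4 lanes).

t0 = [0x93, 0x08, 0x96, 0x18]
t1 = [0x18, 0x96, 0x96, 0x18]
t2 = [0x96, 0x08, 0x18, 0x93]

RES = [ 0x96  0x08  0x18  0x93 ]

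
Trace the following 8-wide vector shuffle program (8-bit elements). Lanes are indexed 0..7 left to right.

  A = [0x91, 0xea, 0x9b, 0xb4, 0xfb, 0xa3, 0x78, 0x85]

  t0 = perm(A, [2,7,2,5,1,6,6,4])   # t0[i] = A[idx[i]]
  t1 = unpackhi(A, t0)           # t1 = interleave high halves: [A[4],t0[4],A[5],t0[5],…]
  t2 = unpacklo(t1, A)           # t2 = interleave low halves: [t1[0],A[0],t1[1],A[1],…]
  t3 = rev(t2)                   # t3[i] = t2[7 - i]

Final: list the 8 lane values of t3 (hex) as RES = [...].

RES = [0xb4, 0x78, 0x9b, 0xa3, 0xea, 0xea, 0x91, 0xfb]

t0 = [0x9b, 0x85, 0x9b, 0xa3, 0xea, 0x78, 0x78, 0xfb]
t1 = [0xfb, 0xea, 0xa3, 0x78, 0x78, 0x78, 0x85, 0xfb]
t2 = [0xfb, 0x91, 0xea, 0xea, 0xa3, 0x9b, 0x78, 0xb4]
t3 = [0xb4, 0x78, 0x9b, 0xa3, 0xea, 0xea, 0x91, 0xfb]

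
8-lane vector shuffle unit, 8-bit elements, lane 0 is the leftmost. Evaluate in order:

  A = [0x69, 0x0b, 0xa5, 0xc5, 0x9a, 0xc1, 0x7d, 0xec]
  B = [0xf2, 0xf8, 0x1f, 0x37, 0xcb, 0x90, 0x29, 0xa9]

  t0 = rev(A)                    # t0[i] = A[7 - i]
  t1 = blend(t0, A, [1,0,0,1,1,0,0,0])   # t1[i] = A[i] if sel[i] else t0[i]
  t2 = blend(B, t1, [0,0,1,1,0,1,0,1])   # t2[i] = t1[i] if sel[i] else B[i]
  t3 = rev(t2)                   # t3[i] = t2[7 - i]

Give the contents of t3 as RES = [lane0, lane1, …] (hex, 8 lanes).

→ t0 |ec|7d|c1|9a|c5|a5|0b|69|
→ t1 |69|7d|c1|c5|9a|a5|0b|69|
→ t2 |f2|f8|c1|c5|cb|a5|29|69|
→ t3 |69|29|a5|cb|c5|c1|f8|f2|

RES = [0x69, 0x29, 0xa5, 0xcb, 0xc5, 0xc1, 0xf8, 0xf2]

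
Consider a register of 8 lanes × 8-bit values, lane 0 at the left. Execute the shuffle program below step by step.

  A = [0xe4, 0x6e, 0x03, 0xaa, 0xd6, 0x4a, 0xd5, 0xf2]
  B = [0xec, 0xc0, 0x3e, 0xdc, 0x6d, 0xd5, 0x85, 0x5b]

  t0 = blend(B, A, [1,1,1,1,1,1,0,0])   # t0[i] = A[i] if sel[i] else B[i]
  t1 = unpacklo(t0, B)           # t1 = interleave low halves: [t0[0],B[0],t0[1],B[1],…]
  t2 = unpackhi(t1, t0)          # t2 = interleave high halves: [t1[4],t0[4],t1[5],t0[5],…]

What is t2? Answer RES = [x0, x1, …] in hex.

RES = [0x03, 0xd6, 0x3e, 0x4a, 0xaa, 0x85, 0xdc, 0x5b]

t0 = [0xe4, 0x6e, 0x03, 0xaa, 0xd6, 0x4a, 0x85, 0x5b]
t1 = [0xe4, 0xec, 0x6e, 0xc0, 0x03, 0x3e, 0xaa, 0xdc]
t2 = [0x03, 0xd6, 0x3e, 0x4a, 0xaa, 0x85, 0xdc, 0x5b]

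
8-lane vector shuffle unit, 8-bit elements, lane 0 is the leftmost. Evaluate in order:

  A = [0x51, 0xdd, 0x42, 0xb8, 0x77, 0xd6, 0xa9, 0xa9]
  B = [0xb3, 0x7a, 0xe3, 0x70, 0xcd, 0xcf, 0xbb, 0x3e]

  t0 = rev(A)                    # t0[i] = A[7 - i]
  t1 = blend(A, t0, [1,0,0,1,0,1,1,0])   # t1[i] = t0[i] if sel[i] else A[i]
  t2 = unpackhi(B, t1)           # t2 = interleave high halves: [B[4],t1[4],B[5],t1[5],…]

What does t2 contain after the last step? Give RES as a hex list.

RES = [ 0xcd  0x77  0xcf  0x42  0xbb  0xdd  0x3e  0xa9 ]

t0 = [0xa9, 0xa9, 0xd6, 0x77, 0xb8, 0x42, 0xdd, 0x51]
t1 = [0xa9, 0xdd, 0x42, 0x77, 0x77, 0x42, 0xdd, 0xa9]
t2 = [0xcd, 0x77, 0xcf, 0x42, 0xbb, 0xdd, 0x3e, 0xa9]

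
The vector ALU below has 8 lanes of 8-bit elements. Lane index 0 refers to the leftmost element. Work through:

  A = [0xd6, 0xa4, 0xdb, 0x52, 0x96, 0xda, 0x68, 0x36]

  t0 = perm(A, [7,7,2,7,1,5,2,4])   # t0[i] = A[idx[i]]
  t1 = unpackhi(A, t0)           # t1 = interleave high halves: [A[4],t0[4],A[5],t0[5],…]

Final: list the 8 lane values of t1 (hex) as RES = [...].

RES = [0x96, 0xa4, 0xda, 0xda, 0x68, 0xdb, 0x36, 0x96]

  t0: 36 36 db 36 a4 da db 96
  t1: 96 a4 da da 68 db 36 96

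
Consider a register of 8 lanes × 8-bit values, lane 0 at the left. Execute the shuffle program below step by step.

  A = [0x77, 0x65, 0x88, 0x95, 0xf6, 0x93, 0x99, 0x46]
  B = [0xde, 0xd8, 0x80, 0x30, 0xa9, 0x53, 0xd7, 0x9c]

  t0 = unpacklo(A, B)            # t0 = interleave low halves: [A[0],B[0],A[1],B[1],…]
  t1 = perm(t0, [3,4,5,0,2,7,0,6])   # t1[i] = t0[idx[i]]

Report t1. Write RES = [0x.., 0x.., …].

→ t0 |77|de|65|d8|88|80|95|30|
→ t1 |d8|88|80|77|65|30|77|95|

RES = [0xd8, 0x88, 0x80, 0x77, 0x65, 0x30, 0x77, 0x95]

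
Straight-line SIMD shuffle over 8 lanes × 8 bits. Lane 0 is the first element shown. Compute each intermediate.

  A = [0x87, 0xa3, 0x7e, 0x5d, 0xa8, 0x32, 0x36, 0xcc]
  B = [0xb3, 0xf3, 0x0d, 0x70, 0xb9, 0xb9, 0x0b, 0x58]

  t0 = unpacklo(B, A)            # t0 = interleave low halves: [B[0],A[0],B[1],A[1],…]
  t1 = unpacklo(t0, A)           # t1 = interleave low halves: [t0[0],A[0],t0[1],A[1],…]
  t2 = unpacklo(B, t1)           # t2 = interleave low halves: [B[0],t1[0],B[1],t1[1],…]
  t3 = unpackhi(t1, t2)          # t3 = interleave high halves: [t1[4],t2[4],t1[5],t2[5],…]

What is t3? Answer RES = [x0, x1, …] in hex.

RES = [0xf3, 0x0d, 0x7e, 0x87, 0xa3, 0x70, 0x5d, 0xa3]

→ t0 |b3|87|f3|a3|0d|7e|70|5d|
→ t1 |b3|87|87|a3|f3|7e|a3|5d|
→ t2 |b3|b3|f3|87|0d|87|70|a3|
→ t3 |f3|0d|7e|87|a3|70|5d|a3|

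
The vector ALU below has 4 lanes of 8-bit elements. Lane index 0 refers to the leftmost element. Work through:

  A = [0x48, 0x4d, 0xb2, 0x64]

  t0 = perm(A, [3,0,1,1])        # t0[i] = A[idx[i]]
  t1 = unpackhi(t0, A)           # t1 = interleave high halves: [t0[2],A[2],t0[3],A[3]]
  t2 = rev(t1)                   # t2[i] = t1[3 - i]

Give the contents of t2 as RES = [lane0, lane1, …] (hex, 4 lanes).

  t0: 64 48 4d 4d
  t1: 4d b2 4d 64
  t2: 64 4d b2 4d

RES = [0x64, 0x4d, 0xb2, 0x4d]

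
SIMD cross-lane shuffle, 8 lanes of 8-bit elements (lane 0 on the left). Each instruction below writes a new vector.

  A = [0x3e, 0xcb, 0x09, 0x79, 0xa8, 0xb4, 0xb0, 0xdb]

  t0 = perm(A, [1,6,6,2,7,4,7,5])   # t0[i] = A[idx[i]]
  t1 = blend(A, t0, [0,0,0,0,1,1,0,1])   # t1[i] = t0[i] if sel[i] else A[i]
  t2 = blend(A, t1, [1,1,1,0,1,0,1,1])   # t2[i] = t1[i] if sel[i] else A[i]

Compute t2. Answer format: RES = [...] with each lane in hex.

t0 = [0xcb, 0xb0, 0xb0, 0x09, 0xdb, 0xa8, 0xdb, 0xb4]
t1 = [0x3e, 0xcb, 0x09, 0x79, 0xdb, 0xa8, 0xb0, 0xb4]
t2 = [0x3e, 0xcb, 0x09, 0x79, 0xdb, 0xb4, 0xb0, 0xb4]

RES = [0x3e, 0xcb, 0x09, 0x79, 0xdb, 0xb4, 0xb0, 0xb4]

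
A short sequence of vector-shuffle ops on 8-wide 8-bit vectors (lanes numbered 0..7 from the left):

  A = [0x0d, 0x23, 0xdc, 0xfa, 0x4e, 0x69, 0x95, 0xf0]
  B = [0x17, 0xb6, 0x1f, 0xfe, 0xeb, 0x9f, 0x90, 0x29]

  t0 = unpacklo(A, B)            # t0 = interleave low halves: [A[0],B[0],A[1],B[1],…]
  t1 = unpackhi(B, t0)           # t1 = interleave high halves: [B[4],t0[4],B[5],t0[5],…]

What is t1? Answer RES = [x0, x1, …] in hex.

RES = [0xeb, 0xdc, 0x9f, 0x1f, 0x90, 0xfa, 0x29, 0xfe]

→ t0 |0d|17|23|b6|dc|1f|fa|fe|
→ t1 |eb|dc|9f|1f|90|fa|29|fe|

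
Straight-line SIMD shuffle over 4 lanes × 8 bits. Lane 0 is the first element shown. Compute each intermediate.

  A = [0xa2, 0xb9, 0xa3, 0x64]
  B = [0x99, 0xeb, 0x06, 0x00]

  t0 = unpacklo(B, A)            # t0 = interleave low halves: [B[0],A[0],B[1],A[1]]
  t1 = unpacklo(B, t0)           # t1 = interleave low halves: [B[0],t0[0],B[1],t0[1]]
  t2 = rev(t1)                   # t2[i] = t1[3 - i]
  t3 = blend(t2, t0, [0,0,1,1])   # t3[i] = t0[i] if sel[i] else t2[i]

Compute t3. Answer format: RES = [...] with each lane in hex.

RES = [0xa2, 0xeb, 0xeb, 0xb9]

t0 = [0x99, 0xa2, 0xeb, 0xb9]
t1 = [0x99, 0x99, 0xeb, 0xa2]
t2 = [0xa2, 0xeb, 0x99, 0x99]
t3 = [0xa2, 0xeb, 0xeb, 0xb9]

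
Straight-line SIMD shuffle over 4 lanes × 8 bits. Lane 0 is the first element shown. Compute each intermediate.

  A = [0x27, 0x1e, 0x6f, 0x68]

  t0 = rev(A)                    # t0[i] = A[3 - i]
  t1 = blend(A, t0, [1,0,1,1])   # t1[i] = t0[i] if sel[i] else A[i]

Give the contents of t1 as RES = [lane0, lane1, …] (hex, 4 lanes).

→ t0 |68|6f|1e|27|
→ t1 |68|1e|1e|27|

RES = [ 0x68  0x1e  0x1e  0x27 ]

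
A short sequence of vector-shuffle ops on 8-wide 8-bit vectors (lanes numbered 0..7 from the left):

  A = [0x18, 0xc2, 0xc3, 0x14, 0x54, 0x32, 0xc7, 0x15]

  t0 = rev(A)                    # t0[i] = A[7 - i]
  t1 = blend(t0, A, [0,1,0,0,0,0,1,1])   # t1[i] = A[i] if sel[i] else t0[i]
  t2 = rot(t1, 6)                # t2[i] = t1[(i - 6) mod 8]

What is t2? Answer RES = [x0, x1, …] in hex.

→ t0 |15|c7|32|54|14|c3|c2|18|
→ t1 |15|c2|32|54|14|c3|c7|15|
→ t2 |32|54|14|c3|c7|15|15|c2|

RES = [0x32, 0x54, 0x14, 0xc3, 0xc7, 0x15, 0x15, 0xc2]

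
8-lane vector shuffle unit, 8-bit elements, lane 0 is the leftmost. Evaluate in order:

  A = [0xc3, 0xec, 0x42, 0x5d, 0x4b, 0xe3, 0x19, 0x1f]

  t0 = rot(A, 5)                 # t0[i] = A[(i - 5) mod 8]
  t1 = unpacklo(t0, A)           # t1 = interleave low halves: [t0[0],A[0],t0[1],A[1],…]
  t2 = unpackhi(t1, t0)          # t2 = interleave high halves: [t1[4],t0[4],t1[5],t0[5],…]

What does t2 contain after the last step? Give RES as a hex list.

RES = [ 0xe3  0x1f  0x42  0xc3  0x19  0xec  0x5d  0x42 ]

→ t0 |5d|4b|e3|19|1f|c3|ec|42|
→ t1 |5d|c3|4b|ec|e3|42|19|5d|
→ t2 |e3|1f|42|c3|19|ec|5d|42|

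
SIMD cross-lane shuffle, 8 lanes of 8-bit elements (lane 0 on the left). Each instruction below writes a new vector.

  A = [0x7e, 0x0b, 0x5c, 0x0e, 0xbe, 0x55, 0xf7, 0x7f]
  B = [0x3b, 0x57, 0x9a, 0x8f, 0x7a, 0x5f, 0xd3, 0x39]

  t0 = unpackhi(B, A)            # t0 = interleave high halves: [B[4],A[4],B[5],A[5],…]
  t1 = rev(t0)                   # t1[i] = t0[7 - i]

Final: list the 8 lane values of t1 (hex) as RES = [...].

RES = [ 0x7f  0x39  0xf7  0xd3  0x55  0x5f  0xbe  0x7a ]

→ t0 |7a|be|5f|55|d3|f7|39|7f|
→ t1 |7f|39|f7|d3|55|5f|be|7a|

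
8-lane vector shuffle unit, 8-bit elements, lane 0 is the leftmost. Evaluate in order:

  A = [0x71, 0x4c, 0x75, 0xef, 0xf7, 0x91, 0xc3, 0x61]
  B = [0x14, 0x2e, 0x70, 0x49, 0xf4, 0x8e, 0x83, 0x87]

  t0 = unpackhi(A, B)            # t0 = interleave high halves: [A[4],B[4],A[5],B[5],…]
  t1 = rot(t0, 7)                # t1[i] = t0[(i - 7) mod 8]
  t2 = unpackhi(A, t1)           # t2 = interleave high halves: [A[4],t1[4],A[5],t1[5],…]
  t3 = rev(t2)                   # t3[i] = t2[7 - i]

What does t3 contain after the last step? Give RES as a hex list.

→ t0 |f7|f4|91|8e|c3|83|61|87|
→ t1 |f4|91|8e|c3|83|61|87|f7|
→ t2 |f7|83|91|61|c3|87|61|f7|
→ t3 |f7|61|87|c3|61|91|83|f7|

RES = [0xf7, 0x61, 0x87, 0xc3, 0x61, 0x91, 0x83, 0xf7]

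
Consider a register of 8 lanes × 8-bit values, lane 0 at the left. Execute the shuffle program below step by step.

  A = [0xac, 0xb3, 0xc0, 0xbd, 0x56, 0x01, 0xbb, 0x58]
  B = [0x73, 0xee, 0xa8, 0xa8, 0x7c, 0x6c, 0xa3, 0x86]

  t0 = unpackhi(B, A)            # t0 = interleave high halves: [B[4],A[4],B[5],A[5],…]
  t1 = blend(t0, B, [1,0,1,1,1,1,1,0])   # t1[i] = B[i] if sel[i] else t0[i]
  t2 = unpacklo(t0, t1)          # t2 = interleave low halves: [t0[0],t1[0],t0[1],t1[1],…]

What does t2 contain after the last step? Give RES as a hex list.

RES = [ 0x7c  0x73  0x56  0x56  0x6c  0xa8  0x01  0xa8 ]

t0 = [0x7c, 0x56, 0x6c, 0x01, 0xa3, 0xbb, 0x86, 0x58]
t1 = [0x73, 0x56, 0xa8, 0xa8, 0x7c, 0x6c, 0xa3, 0x58]
t2 = [0x7c, 0x73, 0x56, 0x56, 0x6c, 0xa8, 0x01, 0xa8]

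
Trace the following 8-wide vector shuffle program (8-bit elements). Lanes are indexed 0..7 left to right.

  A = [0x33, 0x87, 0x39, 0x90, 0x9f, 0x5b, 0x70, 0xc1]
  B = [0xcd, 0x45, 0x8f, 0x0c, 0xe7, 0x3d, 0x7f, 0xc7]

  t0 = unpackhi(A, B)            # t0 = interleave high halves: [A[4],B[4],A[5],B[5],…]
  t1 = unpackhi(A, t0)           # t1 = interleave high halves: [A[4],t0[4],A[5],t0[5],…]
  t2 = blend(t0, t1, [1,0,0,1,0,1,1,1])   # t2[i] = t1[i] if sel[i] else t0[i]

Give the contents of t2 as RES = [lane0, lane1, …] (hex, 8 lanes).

RES = [0x9f, 0xe7, 0x5b, 0x7f, 0x70, 0xc1, 0xc1, 0xc7]

→ t0 |9f|e7|5b|3d|70|7f|c1|c7|
→ t1 |9f|70|5b|7f|70|c1|c1|c7|
→ t2 |9f|e7|5b|7f|70|c1|c1|c7|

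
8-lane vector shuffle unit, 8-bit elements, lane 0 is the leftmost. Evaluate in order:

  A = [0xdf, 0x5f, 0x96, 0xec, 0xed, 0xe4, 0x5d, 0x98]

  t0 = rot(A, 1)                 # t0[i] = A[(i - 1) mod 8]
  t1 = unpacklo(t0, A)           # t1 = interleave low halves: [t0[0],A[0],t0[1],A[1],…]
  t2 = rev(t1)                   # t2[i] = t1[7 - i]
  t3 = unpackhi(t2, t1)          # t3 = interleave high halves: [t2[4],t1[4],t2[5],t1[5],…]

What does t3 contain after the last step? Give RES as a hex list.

t0 = [0x98, 0xdf, 0x5f, 0x96, 0xec, 0xed, 0xe4, 0x5d]
t1 = [0x98, 0xdf, 0xdf, 0x5f, 0x5f, 0x96, 0x96, 0xec]
t2 = [0xec, 0x96, 0x96, 0x5f, 0x5f, 0xdf, 0xdf, 0x98]
t3 = [0x5f, 0x5f, 0xdf, 0x96, 0xdf, 0x96, 0x98, 0xec]

RES = [ 0x5f  0x5f  0xdf  0x96  0xdf  0x96  0x98  0xec ]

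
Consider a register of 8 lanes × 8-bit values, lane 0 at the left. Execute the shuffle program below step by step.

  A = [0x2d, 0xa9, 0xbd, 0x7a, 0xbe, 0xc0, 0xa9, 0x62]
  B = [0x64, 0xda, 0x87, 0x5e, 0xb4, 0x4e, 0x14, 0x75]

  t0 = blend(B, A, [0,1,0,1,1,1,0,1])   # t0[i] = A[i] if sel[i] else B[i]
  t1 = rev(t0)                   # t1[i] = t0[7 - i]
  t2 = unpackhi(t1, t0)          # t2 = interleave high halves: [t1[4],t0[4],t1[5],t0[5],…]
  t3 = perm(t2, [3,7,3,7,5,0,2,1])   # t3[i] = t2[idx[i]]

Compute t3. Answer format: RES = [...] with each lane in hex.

RES = [ 0xc0  0x62  0xc0  0x62  0x14  0x7a  0x87  0xbe ]

→ t0 |64|a9|87|7a|be|c0|14|62|
→ t1 |62|14|c0|be|7a|87|a9|64|
→ t2 |7a|be|87|c0|a9|14|64|62|
→ t3 |c0|62|c0|62|14|7a|87|be|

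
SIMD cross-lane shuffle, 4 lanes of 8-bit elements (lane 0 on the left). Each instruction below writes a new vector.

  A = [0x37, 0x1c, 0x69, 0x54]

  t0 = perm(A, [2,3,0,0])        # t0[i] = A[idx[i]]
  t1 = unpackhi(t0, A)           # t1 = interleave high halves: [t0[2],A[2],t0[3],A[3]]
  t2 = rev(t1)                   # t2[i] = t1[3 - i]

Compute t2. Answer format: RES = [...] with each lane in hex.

→ t0 |69|54|37|37|
→ t1 |37|69|37|54|
→ t2 |54|37|69|37|

RES = [ 0x54  0x37  0x69  0x37 ]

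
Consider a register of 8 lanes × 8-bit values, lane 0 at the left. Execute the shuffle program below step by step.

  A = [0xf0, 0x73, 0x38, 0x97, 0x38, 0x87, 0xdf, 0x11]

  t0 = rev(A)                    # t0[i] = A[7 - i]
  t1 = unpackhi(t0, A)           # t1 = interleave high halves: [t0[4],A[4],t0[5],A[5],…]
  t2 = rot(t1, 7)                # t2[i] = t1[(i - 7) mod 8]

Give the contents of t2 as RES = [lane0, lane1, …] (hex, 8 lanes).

RES = [0x38, 0x38, 0x87, 0x73, 0xdf, 0xf0, 0x11, 0x97]

→ t0 |11|df|87|38|97|38|73|f0|
→ t1 |97|38|38|87|73|df|f0|11|
→ t2 |38|38|87|73|df|f0|11|97|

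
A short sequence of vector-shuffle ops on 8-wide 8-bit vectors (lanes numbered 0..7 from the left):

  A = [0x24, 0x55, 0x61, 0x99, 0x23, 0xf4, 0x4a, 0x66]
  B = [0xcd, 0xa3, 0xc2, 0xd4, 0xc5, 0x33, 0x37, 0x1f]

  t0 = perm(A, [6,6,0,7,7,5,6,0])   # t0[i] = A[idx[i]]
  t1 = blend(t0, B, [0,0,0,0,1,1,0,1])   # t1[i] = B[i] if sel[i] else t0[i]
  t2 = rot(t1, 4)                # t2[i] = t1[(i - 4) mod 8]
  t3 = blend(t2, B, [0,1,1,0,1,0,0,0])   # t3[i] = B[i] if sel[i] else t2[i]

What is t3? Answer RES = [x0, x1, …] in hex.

  t0: 4a 4a 24 66 66 f4 4a 24
  t1: 4a 4a 24 66 c5 33 4a 1f
  t2: c5 33 4a 1f 4a 4a 24 66
  t3: c5 a3 c2 1f c5 4a 24 66

RES = [ 0xc5  0xa3  0xc2  0x1f  0xc5  0x4a  0x24  0x66 ]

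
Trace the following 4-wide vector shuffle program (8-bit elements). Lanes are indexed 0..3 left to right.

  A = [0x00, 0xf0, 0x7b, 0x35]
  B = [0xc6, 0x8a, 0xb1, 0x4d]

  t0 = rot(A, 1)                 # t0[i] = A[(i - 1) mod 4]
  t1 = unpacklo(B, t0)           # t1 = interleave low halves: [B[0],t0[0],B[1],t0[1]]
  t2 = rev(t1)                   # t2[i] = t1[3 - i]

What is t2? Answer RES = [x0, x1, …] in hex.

t0 = [0x35, 0x00, 0xf0, 0x7b]
t1 = [0xc6, 0x35, 0x8a, 0x00]
t2 = [0x00, 0x8a, 0x35, 0xc6]

RES = [ 0x00  0x8a  0x35  0xc6 ]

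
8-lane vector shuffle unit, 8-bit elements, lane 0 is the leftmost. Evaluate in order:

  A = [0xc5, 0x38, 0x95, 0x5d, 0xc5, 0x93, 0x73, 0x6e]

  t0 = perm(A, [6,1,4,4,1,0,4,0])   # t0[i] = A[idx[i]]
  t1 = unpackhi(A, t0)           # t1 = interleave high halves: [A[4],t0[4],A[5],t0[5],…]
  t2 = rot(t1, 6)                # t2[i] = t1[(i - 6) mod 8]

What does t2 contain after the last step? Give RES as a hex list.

  t0: 73 38 c5 c5 38 c5 c5 c5
  t1: c5 38 93 c5 73 c5 6e c5
  t2: 93 c5 73 c5 6e c5 c5 38

RES = [0x93, 0xc5, 0x73, 0xc5, 0x6e, 0xc5, 0xc5, 0x38]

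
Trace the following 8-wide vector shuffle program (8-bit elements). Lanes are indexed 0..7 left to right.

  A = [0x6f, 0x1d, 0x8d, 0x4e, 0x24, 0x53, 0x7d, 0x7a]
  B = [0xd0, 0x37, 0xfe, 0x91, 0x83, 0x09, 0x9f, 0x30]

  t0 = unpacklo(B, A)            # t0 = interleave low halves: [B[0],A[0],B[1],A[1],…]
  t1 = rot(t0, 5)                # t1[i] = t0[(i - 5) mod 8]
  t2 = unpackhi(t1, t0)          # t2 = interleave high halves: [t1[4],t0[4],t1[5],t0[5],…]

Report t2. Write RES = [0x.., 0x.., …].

  t0: d0 6f 37 1d fe 8d 91 4e
  t1: 1d fe 8d 91 4e d0 6f 37
  t2: 4e fe d0 8d 6f 91 37 4e

RES = [0x4e, 0xfe, 0xd0, 0x8d, 0x6f, 0x91, 0x37, 0x4e]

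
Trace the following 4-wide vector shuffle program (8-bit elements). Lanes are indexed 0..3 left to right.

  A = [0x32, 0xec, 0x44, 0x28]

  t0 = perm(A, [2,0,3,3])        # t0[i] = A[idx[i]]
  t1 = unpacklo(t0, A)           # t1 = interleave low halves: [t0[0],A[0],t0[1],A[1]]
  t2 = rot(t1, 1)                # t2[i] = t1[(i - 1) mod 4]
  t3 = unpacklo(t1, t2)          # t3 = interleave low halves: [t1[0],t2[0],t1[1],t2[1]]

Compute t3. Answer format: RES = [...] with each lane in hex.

t0 = [0x44, 0x32, 0x28, 0x28]
t1 = [0x44, 0x32, 0x32, 0xec]
t2 = [0xec, 0x44, 0x32, 0x32]
t3 = [0x44, 0xec, 0x32, 0x44]

RES = [ 0x44  0xec  0x32  0x44 ]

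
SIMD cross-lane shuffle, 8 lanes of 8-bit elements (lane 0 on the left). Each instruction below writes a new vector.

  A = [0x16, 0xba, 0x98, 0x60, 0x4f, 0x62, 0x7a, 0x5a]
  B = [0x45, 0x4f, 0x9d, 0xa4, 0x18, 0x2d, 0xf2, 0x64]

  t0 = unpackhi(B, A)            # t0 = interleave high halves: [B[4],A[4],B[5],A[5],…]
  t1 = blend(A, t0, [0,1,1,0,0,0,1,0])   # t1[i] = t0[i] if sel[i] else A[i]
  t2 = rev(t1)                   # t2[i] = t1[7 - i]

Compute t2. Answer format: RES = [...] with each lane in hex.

  t0: 18 4f 2d 62 f2 7a 64 5a
  t1: 16 4f 2d 60 4f 62 64 5a
  t2: 5a 64 62 4f 60 2d 4f 16

RES = [0x5a, 0x64, 0x62, 0x4f, 0x60, 0x2d, 0x4f, 0x16]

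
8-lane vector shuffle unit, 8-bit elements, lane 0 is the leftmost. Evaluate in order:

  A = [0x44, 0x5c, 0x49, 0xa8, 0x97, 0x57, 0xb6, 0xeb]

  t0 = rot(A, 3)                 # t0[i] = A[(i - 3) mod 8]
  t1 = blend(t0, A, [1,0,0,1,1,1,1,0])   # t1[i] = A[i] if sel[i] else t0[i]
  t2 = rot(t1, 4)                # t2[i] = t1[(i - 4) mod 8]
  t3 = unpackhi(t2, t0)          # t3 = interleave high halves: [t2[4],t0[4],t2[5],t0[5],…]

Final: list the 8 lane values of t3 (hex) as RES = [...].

RES = [0x44, 0x5c, 0xb6, 0x49, 0xeb, 0xa8, 0xa8, 0x97]

→ t0 |57|b6|eb|44|5c|49|a8|97|
→ t1 |44|b6|eb|a8|97|57|b6|97|
→ t2 |97|57|b6|97|44|b6|eb|a8|
→ t3 |44|5c|b6|49|eb|a8|a8|97|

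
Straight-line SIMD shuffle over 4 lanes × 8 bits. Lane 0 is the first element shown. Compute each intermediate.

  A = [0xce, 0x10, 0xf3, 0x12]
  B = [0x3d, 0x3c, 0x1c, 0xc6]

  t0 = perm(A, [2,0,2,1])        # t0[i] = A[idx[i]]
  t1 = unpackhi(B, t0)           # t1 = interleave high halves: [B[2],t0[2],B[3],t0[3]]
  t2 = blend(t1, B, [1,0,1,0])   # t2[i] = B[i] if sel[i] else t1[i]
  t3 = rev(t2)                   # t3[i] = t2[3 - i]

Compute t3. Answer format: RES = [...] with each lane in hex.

RES = [0x10, 0x1c, 0xf3, 0x3d]

t0 = [0xf3, 0xce, 0xf3, 0x10]
t1 = [0x1c, 0xf3, 0xc6, 0x10]
t2 = [0x3d, 0xf3, 0x1c, 0x10]
t3 = [0x10, 0x1c, 0xf3, 0x3d]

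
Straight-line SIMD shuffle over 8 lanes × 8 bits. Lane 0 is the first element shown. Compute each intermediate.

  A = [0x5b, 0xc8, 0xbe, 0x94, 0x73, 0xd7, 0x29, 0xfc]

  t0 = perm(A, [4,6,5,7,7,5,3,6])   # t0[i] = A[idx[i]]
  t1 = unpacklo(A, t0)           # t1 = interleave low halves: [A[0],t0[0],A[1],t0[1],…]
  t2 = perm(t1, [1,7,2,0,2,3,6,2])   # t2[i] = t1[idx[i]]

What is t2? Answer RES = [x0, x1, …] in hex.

RES = [ 0x73  0xfc  0xc8  0x5b  0xc8  0x29  0x94  0xc8 ]

→ t0 |73|29|d7|fc|fc|d7|94|29|
→ t1 |5b|73|c8|29|be|d7|94|fc|
→ t2 |73|fc|c8|5b|c8|29|94|c8|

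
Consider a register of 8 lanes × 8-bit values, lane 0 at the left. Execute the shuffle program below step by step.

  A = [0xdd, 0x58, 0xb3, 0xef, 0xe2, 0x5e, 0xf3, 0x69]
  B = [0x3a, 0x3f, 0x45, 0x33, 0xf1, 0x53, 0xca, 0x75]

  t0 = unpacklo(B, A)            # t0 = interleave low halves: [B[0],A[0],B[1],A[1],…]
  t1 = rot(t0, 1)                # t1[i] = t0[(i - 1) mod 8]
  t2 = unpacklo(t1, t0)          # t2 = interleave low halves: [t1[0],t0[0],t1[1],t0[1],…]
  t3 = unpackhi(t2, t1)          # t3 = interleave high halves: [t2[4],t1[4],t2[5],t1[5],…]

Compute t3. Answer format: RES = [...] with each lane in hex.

→ t0 |3a|dd|3f|58|45|b3|33|ef|
→ t1 |ef|3a|dd|3f|58|45|b3|33|
→ t2 |ef|3a|3a|dd|dd|3f|3f|58|
→ t3 |dd|58|3f|45|3f|b3|58|33|

RES = [ 0xdd  0x58  0x3f  0x45  0x3f  0xb3  0x58  0x33 ]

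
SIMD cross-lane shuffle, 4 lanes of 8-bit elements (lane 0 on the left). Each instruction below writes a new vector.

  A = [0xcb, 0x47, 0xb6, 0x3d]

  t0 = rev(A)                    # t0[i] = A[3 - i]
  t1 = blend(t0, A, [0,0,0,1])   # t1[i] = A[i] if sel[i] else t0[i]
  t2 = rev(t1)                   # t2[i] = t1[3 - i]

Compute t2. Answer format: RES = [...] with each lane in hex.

→ t0 |3d|b6|47|cb|
→ t1 |3d|b6|47|3d|
→ t2 |3d|47|b6|3d|

RES = [ 0x3d  0x47  0xb6  0x3d ]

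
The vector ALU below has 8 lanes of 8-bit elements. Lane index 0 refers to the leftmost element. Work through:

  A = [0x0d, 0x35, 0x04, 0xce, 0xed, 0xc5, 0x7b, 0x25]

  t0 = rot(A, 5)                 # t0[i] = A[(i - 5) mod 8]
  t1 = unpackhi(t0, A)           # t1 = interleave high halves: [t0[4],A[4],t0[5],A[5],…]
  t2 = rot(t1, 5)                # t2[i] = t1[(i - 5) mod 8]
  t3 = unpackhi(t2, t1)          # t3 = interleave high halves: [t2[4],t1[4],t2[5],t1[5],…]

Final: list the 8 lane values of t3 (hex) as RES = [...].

t0 = [0xce, 0xed, 0xc5, 0x7b, 0x25, 0x0d, 0x35, 0x04]
t1 = [0x25, 0xed, 0x0d, 0xc5, 0x35, 0x7b, 0x04, 0x25]
t2 = [0xc5, 0x35, 0x7b, 0x04, 0x25, 0x25, 0xed, 0x0d]
t3 = [0x25, 0x35, 0x25, 0x7b, 0xed, 0x04, 0x0d, 0x25]

RES = [0x25, 0x35, 0x25, 0x7b, 0xed, 0x04, 0x0d, 0x25]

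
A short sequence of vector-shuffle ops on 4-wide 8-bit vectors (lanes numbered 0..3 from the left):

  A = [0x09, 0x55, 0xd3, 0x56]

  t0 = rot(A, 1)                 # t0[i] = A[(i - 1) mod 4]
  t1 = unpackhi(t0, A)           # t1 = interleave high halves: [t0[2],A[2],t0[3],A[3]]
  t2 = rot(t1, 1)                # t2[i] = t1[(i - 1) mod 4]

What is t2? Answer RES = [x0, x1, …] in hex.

t0 = [0x56, 0x09, 0x55, 0xd3]
t1 = [0x55, 0xd3, 0xd3, 0x56]
t2 = [0x56, 0x55, 0xd3, 0xd3]

RES = [ 0x56  0x55  0xd3  0xd3 ]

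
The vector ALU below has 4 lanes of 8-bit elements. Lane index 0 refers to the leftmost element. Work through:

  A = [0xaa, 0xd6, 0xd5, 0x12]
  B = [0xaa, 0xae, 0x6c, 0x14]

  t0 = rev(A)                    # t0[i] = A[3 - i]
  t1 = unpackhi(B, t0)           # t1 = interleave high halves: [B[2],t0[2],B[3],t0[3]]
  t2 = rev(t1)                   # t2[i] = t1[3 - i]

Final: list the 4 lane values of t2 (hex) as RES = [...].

t0 = [0x12, 0xd5, 0xd6, 0xaa]
t1 = [0x6c, 0xd6, 0x14, 0xaa]
t2 = [0xaa, 0x14, 0xd6, 0x6c]

RES = [ 0xaa  0x14  0xd6  0x6c ]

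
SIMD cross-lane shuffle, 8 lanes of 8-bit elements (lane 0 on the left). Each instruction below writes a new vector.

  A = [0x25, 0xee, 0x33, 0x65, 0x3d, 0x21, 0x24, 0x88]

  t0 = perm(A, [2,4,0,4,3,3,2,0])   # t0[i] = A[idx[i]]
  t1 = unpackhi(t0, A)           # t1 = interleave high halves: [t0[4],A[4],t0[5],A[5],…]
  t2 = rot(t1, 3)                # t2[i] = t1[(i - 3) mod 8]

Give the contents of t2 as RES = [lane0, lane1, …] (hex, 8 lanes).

  t0: 33 3d 25 3d 65 65 33 25
  t1: 65 3d 65 21 33 24 25 88
  t2: 24 25 88 65 3d 65 21 33

RES = [0x24, 0x25, 0x88, 0x65, 0x3d, 0x65, 0x21, 0x33]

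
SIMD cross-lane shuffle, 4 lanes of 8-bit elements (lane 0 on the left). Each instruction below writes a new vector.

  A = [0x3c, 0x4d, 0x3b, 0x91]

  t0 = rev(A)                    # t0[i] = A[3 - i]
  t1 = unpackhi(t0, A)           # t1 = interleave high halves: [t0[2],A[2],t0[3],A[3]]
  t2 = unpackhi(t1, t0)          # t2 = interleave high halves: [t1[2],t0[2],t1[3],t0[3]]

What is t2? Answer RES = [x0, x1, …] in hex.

t0 = [0x91, 0x3b, 0x4d, 0x3c]
t1 = [0x4d, 0x3b, 0x3c, 0x91]
t2 = [0x3c, 0x4d, 0x91, 0x3c]

RES = [ 0x3c  0x4d  0x91  0x3c ]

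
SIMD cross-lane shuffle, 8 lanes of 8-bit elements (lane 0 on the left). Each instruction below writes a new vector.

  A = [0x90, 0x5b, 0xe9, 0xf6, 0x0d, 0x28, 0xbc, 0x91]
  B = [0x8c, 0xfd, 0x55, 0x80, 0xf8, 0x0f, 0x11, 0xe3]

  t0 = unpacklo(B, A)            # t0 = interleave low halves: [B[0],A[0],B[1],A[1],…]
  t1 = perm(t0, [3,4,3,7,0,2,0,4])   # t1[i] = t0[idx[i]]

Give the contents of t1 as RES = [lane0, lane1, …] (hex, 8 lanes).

RES = [0x5b, 0x55, 0x5b, 0xf6, 0x8c, 0xfd, 0x8c, 0x55]

t0 = [0x8c, 0x90, 0xfd, 0x5b, 0x55, 0xe9, 0x80, 0xf6]
t1 = [0x5b, 0x55, 0x5b, 0xf6, 0x8c, 0xfd, 0x8c, 0x55]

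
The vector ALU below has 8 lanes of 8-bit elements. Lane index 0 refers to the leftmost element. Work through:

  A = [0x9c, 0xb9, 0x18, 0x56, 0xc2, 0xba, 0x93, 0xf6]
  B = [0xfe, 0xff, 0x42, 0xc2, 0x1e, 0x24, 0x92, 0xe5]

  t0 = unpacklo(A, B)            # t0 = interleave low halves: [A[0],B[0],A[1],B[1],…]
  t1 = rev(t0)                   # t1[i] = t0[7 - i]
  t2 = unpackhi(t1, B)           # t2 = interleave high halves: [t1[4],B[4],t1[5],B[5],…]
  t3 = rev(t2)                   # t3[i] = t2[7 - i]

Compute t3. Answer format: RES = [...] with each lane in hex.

  t0: 9c fe b9 ff 18 42 56 c2
  t1: c2 56 42 18 ff b9 fe 9c
  t2: ff 1e b9 24 fe 92 9c e5
  t3: e5 9c 92 fe 24 b9 1e ff

RES = [0xe5, 0x9c, 0x92, 0xfe, 0x24, 0xb9, 0x1e, 0xff]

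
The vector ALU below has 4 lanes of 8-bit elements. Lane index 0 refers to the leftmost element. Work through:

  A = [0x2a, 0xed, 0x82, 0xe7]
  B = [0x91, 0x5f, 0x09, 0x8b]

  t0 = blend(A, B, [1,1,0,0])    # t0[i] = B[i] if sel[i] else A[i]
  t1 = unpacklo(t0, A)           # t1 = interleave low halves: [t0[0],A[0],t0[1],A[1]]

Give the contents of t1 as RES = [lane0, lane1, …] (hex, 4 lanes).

  t0: 91 5f 82 e7
  t1: 91 2a 5f ed

RES = [0x91, 0x2a, 0x5f, 0xed]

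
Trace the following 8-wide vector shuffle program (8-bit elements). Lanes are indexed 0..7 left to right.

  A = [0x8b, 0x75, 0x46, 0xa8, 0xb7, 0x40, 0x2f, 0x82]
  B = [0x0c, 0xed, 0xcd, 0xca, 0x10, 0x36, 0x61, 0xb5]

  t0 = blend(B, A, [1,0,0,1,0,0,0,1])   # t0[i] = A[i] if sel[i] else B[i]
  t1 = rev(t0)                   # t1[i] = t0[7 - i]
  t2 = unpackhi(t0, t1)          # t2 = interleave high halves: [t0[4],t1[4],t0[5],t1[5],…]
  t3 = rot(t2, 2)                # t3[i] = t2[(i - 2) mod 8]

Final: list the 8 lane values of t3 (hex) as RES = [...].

RES = [0x82, 0x8b, 0x10, 0xa8, 0x36, 0xcd, 0x61, 0xed]

t0 = [0x8b, 0xed, 0xcd, 0xa8, 0x10, 0x36, 0x61, 0x82]
t1 = [0x82, 0x61, 0x36, 0x10, 0xa8, 0xcd, 0xed, 0x8b]
t2 = [0x10, 0xa8, 0x36, 0xcd, 0x61, 0xed, 0x82, 0x8b]
t3 = [0x82, 0x8b, 0x10, 0xa8, 0x36, 0xcd, 0x61, 0xed]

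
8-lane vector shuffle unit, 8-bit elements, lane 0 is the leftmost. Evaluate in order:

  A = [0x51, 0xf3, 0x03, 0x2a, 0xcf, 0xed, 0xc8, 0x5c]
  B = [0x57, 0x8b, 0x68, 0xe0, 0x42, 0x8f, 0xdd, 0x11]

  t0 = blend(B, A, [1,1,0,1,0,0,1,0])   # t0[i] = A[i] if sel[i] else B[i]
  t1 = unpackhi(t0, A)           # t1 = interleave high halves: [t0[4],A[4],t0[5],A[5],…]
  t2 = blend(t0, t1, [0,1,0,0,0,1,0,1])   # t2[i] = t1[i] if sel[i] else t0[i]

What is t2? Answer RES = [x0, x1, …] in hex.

→ t0 |51|f3|68|2a|42|8f|c8|11|
→ t1 |42|cf|8f|ed|c8|c8|11|5c|
→ t2 |51|cf|68|2a|42|c8|c8|5c|

RES = [ 0x51  0xcf  0x68  0x2a  0x42  0xc8  0xc8  0x5c ]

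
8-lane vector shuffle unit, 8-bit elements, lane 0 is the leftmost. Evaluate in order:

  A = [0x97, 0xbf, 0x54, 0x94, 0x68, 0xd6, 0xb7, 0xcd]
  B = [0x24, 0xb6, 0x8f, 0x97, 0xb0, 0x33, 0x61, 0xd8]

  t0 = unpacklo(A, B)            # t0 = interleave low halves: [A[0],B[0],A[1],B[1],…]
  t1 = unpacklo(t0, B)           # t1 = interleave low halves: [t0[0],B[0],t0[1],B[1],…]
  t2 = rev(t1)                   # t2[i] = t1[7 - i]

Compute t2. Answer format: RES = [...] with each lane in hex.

  t0: 97 24 bf b6 54 8f 94 97
  t1: 97 24 24 b6 bf 8f b6 97
  t2: 97 b6 8f bf b6 24 24 97

RES = [0x97, 0xb6, 0x8f, 0xbf, 0xb6, 0x24, 0x24, 0x97]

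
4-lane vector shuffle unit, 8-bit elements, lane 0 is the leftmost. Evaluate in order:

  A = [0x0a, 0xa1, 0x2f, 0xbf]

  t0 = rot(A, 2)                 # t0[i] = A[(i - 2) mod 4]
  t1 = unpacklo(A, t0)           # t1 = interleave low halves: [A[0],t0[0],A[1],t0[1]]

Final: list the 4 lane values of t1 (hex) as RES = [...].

  t0: 2f bf 0a a1
  t1: 0a 2f a1 bf

RES = [ 0x0a  0x2f  0xa1  0xbf ]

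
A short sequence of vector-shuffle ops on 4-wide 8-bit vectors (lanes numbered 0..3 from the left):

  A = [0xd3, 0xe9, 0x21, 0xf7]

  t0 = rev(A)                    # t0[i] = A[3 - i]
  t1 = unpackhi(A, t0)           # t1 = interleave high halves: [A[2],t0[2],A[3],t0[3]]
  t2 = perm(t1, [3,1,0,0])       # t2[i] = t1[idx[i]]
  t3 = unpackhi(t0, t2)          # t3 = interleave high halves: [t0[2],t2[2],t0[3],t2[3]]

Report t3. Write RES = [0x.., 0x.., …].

RES = [ 0xe9  0x21  0xd3  0x21 ]

→ t0 |f7|21|e9|d3|
→ t1 |21|e9|f7|d3|
→ t2 |d3|e9|21|21|
→ t3 |e9|21|d3|21|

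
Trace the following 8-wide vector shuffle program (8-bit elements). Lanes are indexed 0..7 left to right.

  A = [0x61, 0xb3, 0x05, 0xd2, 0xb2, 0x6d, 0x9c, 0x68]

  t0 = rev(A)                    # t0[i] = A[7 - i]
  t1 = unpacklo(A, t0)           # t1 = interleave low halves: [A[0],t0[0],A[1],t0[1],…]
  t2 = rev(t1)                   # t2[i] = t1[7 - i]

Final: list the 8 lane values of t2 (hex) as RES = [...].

RES = [ 0xb2  0xd2  0x6d  0x05  0x9c  0xb3  0x68  0x61 ]

→ t0 |68|9c|6d|b2|d2|05|b3|61|
→ t1 |61|68|b3|9c|05|6d|d2|b2|
→ t2 |b2|d2|6d|05|9c|b3|68|61|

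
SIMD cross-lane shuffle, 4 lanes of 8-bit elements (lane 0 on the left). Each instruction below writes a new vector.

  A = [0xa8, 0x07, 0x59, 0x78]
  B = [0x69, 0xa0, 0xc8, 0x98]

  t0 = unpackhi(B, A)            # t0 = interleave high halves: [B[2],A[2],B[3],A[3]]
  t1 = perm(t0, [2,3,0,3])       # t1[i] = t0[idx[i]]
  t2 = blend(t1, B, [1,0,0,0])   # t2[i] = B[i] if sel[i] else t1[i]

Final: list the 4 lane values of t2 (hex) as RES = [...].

RES = [ 0x69  0x78  0xc8  0x78 ]

→ t0 |c8|59|98|78|
→ t1 |98|78|c8|78|
→ t2 |69|78|c8|78|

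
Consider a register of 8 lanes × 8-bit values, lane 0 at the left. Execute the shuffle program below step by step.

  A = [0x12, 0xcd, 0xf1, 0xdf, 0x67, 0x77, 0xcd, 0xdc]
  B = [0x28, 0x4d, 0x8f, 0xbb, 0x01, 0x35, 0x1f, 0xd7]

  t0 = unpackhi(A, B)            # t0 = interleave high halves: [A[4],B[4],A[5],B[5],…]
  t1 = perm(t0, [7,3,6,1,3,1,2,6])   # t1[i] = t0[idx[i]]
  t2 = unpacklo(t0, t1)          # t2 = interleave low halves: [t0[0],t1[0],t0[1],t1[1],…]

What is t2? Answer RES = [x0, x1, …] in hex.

t0 = [0x67, 0x01, 0x77, 0x35, 0xcd, 0x1f, 0xdc, 0xd7]
t1 = [0xd7, 0x35, 0xdc, 0x01, 0x35, 0x01, 0x77, 0xdc]
t2 = [0x67, 0xd7, 0x01, 0x35, 0x77, 0xdc, 0x35, 0x01]

RES = [0x67, 0xd7, 0x01, 0x35, 0x77, 0xdc, 0x35, 0x01]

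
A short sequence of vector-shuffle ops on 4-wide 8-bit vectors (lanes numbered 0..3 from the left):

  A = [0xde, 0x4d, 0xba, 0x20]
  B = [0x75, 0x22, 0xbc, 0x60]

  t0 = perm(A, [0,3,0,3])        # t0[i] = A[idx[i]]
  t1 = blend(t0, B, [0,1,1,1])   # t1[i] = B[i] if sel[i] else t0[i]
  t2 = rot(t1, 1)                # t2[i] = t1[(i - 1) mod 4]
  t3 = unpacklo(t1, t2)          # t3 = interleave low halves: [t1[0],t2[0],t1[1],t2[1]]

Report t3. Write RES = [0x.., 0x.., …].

RES = [0xde, 0x60, 0x22, 0xde]

  t0: de 20 de 20
  t1: de 22 bc 60
  t2: 60 de 22 bc
  t3: de 60 22 de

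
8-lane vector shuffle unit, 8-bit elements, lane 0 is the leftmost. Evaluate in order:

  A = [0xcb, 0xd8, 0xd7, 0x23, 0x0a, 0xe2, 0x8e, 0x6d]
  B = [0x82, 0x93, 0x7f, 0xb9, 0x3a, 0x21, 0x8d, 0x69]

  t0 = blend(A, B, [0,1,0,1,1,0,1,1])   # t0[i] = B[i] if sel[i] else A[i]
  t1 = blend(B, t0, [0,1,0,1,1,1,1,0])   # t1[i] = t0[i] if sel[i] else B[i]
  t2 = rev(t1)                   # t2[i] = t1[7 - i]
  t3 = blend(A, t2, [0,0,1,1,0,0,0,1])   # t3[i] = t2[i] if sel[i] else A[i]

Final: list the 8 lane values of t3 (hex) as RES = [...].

RES = [ 0xcb  0xd8  0xe2  0x3a  0x0a  0xe2  0x8e  0x82 ]

→ t0 |cb|93|d7|b9|3a|e2|8d|69|
→ t1 |82|93|7f|b9|3a|e2|8d|69|
→ t2 |69|8d|e2|3a|b9|7f|93|82|
→ t3 |cb|d8|e2|3a|0a|e2|8e|82|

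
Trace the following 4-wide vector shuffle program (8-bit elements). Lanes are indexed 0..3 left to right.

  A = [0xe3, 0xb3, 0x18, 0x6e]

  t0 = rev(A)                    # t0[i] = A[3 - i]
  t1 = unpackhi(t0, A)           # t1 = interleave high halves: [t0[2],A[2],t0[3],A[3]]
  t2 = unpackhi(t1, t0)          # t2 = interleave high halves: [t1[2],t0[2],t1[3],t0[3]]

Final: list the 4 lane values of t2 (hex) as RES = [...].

t0 = [0x6e, 0x18, 0xb3, 0xe3]
t1 = [0xb3, 0x18, 0xe3, 0x6e]
t2 = [0xe3, 0xb3, 0x6e, 0xe3]

RES = [ 0xe3  0xb3  0x6e  0xe3 ]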